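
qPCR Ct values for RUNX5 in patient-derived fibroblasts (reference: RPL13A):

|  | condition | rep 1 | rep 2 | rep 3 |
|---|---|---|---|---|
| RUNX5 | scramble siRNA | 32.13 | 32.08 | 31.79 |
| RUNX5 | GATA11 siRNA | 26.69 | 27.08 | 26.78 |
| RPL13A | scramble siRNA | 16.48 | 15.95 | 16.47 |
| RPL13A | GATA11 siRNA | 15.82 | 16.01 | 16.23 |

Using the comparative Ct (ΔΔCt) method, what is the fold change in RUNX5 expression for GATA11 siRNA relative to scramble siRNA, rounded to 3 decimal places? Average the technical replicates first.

29.243

Mean Ct: RUNX5 scramble siRNA 32.000; RUNX5 GATA11 siRNA 26.850; RPL13A scramble siRNA 16.300; RPL13A GATA11 siRNA 16.020
ΔCt(scramble siRNA) = 32.000 − 16.300 = 15.700
ΔCt(GATA11 siRNA) = 26.850 − 16.020 = 10.830
ΔΔCt = 10.830 − 15.700 = -4.870
Fold change = 2^(−(-4.870)) = 2^4.870 = 29.2426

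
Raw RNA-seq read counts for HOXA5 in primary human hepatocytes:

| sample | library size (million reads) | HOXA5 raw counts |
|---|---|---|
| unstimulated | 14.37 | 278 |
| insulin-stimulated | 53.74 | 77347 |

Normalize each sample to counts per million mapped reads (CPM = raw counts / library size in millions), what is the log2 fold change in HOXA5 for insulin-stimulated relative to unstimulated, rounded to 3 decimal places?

CPM(unstimulated) = 278 / 14.37 = 19.3459
CPM(insulin-stimulated) = 77347 / 53.74 = 1439.2817
Fold change = 1439.2817 / 19.3459 = 74.39740
log2(74.39740) = 6.2172

6.217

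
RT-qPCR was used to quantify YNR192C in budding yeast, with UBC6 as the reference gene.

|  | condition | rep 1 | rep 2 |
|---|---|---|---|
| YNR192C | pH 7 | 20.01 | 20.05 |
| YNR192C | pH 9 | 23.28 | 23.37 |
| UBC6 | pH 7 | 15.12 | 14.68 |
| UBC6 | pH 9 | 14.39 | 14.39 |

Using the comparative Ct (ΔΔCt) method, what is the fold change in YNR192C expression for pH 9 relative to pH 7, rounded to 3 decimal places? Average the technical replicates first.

Mean Ct: YNR192C pH 7 20.030; YNR192C pH 9 23.325; UBC6 pH 7 14.900; UBC6 pH 9 14.390
ΔCt(pH 7) = 20.030 − 14.900 = 5.130
ΔCt(pH 9) = 23.325 − 14.390 = 8.935
ΔΔCt = 8.935 − 5.130 = 3.805
Fold change = 2^(−3.805) = 0.0715

0.072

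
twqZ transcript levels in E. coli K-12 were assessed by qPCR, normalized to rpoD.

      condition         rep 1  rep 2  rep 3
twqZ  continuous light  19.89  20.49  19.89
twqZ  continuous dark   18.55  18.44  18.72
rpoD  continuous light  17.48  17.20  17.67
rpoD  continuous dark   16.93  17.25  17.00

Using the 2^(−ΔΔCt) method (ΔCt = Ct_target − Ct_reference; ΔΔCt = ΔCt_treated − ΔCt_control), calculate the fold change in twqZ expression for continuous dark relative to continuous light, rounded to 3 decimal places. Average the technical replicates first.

2.189

Mean Ct: twqZ continuous light 20.090; twqZ continuous dark 18.570; rpoD continuous light 17.450; rpoD continuous dark 17.060
ΔCt(continuous light) = 20.090 − 17.450 = 2.640
ΔCt(continuous dark) = 18.570 − 17.060 = 1.510
ΔΔCt = 1.510 − 2.640 = -1.130
Fold change = 2^(−(-1.130)) = 2^1.130 = 2.1886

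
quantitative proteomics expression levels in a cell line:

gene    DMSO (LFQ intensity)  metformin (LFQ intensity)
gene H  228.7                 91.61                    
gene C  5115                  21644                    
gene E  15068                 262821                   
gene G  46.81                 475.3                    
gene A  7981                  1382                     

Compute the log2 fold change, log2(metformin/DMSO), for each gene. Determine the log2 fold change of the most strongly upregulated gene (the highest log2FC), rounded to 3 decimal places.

4.125

log2(91.61/228.7) = -1.320  (gene H)
log2(21644/5115) = 2.081  (gene C)
log2(262821/15068) = 4.125  (gene E)
log2(475.3/46.81) = 3.344  (gene G)
log2(1382/7981) = -2.530  (gene A)
gene E is most strongly upregulated.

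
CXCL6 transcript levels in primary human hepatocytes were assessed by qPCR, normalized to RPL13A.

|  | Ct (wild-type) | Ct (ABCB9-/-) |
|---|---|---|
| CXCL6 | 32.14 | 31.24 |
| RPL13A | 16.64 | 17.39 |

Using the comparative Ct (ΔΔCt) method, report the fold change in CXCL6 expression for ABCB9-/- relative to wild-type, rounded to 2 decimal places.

3.14

ΔCt(wild-type) = 32.140 − 16.640 = 15.500
ΔCt(ABCB9-/-) = 31.240 − 17.390 = 13.850
ΔΔCt = 13.850 − 15.500 = -1.650
Fold change = 2^(−(-1.650)) = 2^1.650 = 3.138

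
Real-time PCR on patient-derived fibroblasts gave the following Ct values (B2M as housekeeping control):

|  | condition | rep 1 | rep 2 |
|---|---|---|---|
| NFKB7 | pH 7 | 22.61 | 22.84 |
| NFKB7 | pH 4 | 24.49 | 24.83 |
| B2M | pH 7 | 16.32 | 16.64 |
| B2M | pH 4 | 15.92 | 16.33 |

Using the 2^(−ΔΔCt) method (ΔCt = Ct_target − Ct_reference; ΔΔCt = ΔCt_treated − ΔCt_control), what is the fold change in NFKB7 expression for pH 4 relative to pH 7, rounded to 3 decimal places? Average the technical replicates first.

0.204

Mean Ct: NFKB7 pH 7 22.725; NFKB7 pH 4 24.660; B2M pH 7 16.480; B2M pH 4 16.125
ΔCt(pH 7) = 22.725 − 16.480 = 6.245
ΔCt(pH 4) = 24.660 − 16.125 = 8.535
ΔΔCt = 8.535 − 6.245 = 2.290
Fold change = 2^(−2.290) = 0.2045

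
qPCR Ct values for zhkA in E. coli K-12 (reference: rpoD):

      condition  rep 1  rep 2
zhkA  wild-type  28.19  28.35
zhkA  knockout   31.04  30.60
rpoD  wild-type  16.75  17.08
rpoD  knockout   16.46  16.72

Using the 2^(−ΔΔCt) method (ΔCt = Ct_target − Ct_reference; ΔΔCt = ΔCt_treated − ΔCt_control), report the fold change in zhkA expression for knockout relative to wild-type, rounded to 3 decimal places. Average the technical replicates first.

Mean Ct: zhkA wild-type 28.270; zhkA knockout 30.820; rpoD wild-type 16.915; rpoD knockout 16.590
ΔCt(wild-type) = 28.270 − 16.915 = 11.355
ΔCt(knockout) = 30.820 − 16.590 = 14.230
ΔΔCt = 14.230 − 11.355 = 2.875
Fold change = 2^(−2.875) = 0.1363

0.136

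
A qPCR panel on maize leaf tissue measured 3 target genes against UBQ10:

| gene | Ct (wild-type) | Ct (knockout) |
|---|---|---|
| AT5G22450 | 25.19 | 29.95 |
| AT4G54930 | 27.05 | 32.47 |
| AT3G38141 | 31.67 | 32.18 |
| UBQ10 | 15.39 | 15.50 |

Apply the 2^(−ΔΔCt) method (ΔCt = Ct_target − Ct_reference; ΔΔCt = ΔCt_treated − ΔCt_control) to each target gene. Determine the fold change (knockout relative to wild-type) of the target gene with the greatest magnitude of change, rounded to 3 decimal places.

AT5G22450: ΔΔCt = (29.95−15.50) − (25.19−15.39) = 14.45 − 9.80 = 4.65; fold change = 2^-4.65 = 0.040
AT4G54930: ΔΔCt = (32.47−15.50) − (27.05−15.39) = 16.97 − 11.66 = 5.31; fold change = 2^-5.31 = 0.025
AT3G38141: ΔΔCt = (32.18−15.50) − (31.67−15.39) = 16.68 − 16.28 = 0.40; fold change = 2^-0.40 = 0.758
AT4G54930 has the largest |ΔΔCt| = 5.31.

0.025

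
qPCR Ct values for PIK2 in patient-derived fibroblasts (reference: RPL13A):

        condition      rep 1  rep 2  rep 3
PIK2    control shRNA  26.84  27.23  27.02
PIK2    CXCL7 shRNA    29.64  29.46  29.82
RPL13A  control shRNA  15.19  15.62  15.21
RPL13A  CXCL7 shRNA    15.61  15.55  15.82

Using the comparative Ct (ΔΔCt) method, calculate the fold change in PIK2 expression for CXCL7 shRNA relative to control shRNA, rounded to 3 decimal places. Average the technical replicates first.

Mean Ct: PIK2 control shRNA 27.030; PIK2 CXCL7 shRNA 29.640; RPL13A control shRNA 15.340; RPL13A CXCL7 shRNA 15.660
ΔCt(control shRNA) = 27.030 − 15.340 = 11.690
ΔCt(CXCL7 shRNA) = 29.640 − 15.660 = 13.980
ΔΔCt = 13.980 − 11.690 = 2.290
Fold change = 2^(−2.290) = 0.2045

0.204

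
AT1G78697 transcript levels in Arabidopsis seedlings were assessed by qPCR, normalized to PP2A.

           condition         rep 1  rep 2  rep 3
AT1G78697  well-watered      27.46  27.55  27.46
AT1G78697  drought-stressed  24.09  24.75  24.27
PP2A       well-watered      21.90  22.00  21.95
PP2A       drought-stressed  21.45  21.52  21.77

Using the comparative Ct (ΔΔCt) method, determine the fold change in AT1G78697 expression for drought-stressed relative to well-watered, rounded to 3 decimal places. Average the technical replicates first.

6.727

Mean Ct: AT1G78697 well-watered 27.490; AT1G78697 drought-stressed 24.370; PP2A well-watered 21.950; PP2A drought-stressed 21.580
ΔCt(well-watered) = 27.490 − 21.950 = 5.540
ΔCt(drought-stressed) = 24.370 − 21.580 = 2.790
ΔΔCt = 2.790 − 5.540 = -2.750
Fold change = 2^(−(-2.750)) = 2^2.750 = 6.7272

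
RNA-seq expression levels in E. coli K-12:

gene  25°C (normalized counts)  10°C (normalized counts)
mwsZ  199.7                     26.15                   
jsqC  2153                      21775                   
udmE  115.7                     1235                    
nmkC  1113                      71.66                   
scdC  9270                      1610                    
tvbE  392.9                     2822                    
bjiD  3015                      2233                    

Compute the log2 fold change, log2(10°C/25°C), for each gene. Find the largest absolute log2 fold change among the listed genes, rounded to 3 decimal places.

3.957

log2(26.15/199.7) = -2.933  (mwsZ)
log2(21775/2153) = 3.338  (jsqC)
log2(1235/115.7) = 3.416  (udmE)
log2(71.66/1113) = -3.957  (nmkC)
log2(1610/9270) = -2.526  (scdC)
log2(2822/392.9) = 2.844  (tvbE)
log2(2233/3015) = -0.433  (bjiD)
The largest magnitude belongs to nmkC.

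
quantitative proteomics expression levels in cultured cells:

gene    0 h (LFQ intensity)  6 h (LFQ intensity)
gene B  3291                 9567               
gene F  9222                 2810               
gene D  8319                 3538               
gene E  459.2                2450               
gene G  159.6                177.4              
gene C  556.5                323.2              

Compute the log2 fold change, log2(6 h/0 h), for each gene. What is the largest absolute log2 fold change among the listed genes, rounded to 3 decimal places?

2.416

log2(9567/3291) = 1.540  (gene B)
log2(2810/9222) = -1.715  (gene F)
log2(3538/8319) = -1.233  (gene D)
log2(2450/459.2) = 2.416  (gene E)
log2(177.4/159.6) = 0.153  (gene G)
log2(323.2/556.5) = -0.784  (gene C)
The largest magnitude belongs to gene E.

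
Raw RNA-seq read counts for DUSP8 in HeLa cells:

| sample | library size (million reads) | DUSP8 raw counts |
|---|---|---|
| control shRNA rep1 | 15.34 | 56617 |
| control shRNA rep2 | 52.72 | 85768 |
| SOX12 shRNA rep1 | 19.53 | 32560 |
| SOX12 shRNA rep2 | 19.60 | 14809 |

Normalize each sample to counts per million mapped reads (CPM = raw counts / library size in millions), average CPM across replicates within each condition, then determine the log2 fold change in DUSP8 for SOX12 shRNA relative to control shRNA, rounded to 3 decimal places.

-1.134

CPM(control shRNA rep1) = 56617 / 15.34 = 3690.8083
CPM(control shRNA rep2) = 85768 / 52.72 = 1626.8589
CPM(SOX12 shRNA rep1) = 32560 / 19.53 = 1667.1787
CPM(SOX12 shRNA rep2) = 14809 / 19.60 = 755.5612
mean CPM(control shRNA) = 2658.8336; mean CPM(SOX12 shRNA) = 1211.3700
Fold change = 1211.3700 / 2658.8336 = 0.45560
log2(0.45560) = -1.1342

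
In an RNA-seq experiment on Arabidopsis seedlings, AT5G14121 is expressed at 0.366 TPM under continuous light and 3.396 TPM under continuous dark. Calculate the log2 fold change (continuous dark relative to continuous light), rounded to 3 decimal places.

Fold change = 3.396 / 0.366 = 9.2787
log2(9.2787) = 3.2139

3.214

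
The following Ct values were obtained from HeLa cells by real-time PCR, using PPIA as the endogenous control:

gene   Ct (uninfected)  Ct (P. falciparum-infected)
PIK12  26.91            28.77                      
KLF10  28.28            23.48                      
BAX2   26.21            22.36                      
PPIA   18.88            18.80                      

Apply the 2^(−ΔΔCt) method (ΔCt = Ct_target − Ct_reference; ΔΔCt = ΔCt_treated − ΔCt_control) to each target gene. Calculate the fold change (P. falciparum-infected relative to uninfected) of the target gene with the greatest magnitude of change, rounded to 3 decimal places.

26.355

PIK12: ΔΔCt = (28.77−18.80) − (26.91−18.88) = 9.97 − 8.03 = 1.94; fold change = 2^-1.94 = 0.261
KLF10: ΔΔCt = (23.48−18.80) − (28.28−18.88) = 4.68 − 9.40 = -4.72; fold change = 2^4.72 = 26.355
BAX2: ΔΔCt = (22.36−18.80) − (26.21−18.88) = 3.56 − 7.33 = -3.77; fold change = 2^3.77 = 13.642
KLF10 has the largest |ΔΔCt| = 4.72.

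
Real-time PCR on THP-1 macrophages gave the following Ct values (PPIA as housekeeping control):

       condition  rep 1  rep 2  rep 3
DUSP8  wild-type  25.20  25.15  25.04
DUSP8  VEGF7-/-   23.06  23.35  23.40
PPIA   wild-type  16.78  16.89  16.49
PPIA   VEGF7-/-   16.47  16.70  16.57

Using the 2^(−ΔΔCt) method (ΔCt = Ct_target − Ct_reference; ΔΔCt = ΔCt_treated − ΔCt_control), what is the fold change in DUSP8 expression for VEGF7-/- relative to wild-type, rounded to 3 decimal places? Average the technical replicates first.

Mean Ct: DUSP8 wild-type 25.130; DUSP8 VEGF7-/- 23.270; PPIA wild-type 16.720; PPIA VEGF7-/- 16.580
ΔCt(wild-type) = 25.130 − 16.720 = 8.410
ΔCt(VEGF7-/-) = 23.270 − 16.580 = 6.690
ΔΔCt = 6.690 − 8.410 = -1.720
Fold change = 2^(−(-1.720)) = 2^1.720 = 3.2944

3.294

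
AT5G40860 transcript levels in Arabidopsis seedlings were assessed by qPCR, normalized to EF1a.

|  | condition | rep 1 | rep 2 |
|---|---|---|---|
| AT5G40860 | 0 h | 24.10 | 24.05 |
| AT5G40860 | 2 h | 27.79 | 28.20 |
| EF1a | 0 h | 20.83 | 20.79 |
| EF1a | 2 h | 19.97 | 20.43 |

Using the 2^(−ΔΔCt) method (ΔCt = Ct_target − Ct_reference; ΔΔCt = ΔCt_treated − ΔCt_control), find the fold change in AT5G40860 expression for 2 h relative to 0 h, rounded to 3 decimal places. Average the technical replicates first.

Mean Ct: AT5G40860 0 h 24.075; AT5G40860 2 h 27.995; EF1a 0 h 20.810; EF1a 2 h 20.200
ΔCt(0 h) = 24.075 − 20.810 = 3.265
ΔCt(2 h) = 27.995 − 20.200 = 7.795
ΔΔCt = 7.795 − 3.265 = 4.530
Fold change = 2^(−4.530) = 0.0433

0.043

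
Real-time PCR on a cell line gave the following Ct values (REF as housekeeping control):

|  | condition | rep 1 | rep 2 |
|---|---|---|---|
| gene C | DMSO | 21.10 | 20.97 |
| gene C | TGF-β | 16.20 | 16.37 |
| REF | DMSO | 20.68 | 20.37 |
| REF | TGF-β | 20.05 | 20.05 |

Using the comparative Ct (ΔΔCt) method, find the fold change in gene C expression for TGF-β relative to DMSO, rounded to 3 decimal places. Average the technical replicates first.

19.360

Mean Ct: gene C DMSO 21.035; gene C TGF-β 16.285; REF DMSO 20.525; REF TGF-β 20.050
ΔCt(DMSO) = 21.035 − 20.525 = 0.510
ΔCt(TGF-β) = 16.285 − 20.050 = -3.765
ΔΔCt = -3.765 − 0.510 = -4.275
Fold change = 2^(−(-4.275)) = 2^4.275 = 19.3599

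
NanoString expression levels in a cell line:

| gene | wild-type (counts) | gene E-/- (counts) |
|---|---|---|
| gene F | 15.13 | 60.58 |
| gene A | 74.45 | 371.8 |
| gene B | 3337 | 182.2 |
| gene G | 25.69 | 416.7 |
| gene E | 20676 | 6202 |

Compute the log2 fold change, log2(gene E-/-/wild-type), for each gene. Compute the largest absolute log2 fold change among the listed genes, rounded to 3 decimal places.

log2(60.58/15.13) = 2.001  (gene F)
log2(371.8/74.45) = 2.320  (gene A)
log2(182.2/3337) = -4.195  (gene B)
log2(416.7/25.69) = 4.020  (gene G)
log2(6202/20676) = -1.737  (gene E)
The largest magnitude belongs to gene B.

4.195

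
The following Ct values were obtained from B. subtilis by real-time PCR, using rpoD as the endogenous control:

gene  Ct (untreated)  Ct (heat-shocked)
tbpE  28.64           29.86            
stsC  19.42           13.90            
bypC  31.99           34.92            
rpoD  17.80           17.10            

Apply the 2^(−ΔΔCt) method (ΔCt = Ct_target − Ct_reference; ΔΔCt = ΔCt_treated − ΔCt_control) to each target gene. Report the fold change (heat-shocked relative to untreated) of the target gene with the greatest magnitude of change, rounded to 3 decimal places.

28.246

tbpE: ΔΔCt = (29.86−17.10) − (28.64−17.80) = 12.76 − 10.84 = 1.92; fold change = 2^-1.92 = 0.264
stsC: ΔΔCt = (13.90−17.10) − (19.42−17.80) = -3.20 − 1.62 = -4.82; fold change = 2^4.82 = 28.246
bypC: ΔΔCt = (34.92−17.10) − (31.99−17.80) = 17.82 − 14.19 = 3.63; fold change = 2^-3.63 = 0.081
stsC has the largest |ΔΔCt| = 4.82.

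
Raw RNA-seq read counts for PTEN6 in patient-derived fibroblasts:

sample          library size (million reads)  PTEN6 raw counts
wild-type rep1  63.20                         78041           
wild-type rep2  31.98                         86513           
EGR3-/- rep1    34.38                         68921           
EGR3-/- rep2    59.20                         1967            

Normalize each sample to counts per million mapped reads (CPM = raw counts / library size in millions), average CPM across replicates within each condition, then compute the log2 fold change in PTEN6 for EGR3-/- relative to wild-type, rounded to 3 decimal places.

-0.951

CPM(wild-type rep1) = 78041 / 63.20 = 1234.8259
CPM(wild-type rep2) = 86513 / 31.98 = 2705.2220
CPM(EGR3-/- rep1) = 68921 / 34.38 = 2004.6830
CPM(EGR3-/- rep2) = 1967 / 59.20 = 33.2264
mean CPM(wild-type) = 1970.0240; mean CPM(EGR3-/-) = 1018.9547
Fold change = 1018.9547 / 1970.0240 = 0.51723
log2(0.51723) = -0.9511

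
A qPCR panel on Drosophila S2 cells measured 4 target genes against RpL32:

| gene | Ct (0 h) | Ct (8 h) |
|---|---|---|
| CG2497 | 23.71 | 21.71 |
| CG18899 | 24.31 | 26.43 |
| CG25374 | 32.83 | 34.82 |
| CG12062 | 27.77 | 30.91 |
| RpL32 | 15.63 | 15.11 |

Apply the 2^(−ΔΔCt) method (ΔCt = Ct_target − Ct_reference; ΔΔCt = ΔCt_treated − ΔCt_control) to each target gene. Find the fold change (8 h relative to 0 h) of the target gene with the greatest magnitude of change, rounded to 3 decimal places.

CG2497: ΔΔCt = (21.71−15.11) − (23.71−15.63) = 6.60 − 8.08 = -1.48; fold change = 2^1.48 = 2.789
CG18899: ΔΔCt = (26.43−15.11) − (24.31−15.63) = 11.32 − 8.68 = 2.64; fold change = 2^-2.64 = 0.160
CG25374: ΔΔCt = (34.82−15.11) − (32.83−15.63) = 19.71 − 17.20 = 2.51; fold change = 2^-2.51 = 0.176
CG12062: ΔΔCt = (30.91−15.11) − (27.77−15.63) = 15.80 − 12.14 = 3.66; fold change = 2^-3.66 = 0.079
CG12062 has the largest |ΔΔCt| = 3.66.

0.079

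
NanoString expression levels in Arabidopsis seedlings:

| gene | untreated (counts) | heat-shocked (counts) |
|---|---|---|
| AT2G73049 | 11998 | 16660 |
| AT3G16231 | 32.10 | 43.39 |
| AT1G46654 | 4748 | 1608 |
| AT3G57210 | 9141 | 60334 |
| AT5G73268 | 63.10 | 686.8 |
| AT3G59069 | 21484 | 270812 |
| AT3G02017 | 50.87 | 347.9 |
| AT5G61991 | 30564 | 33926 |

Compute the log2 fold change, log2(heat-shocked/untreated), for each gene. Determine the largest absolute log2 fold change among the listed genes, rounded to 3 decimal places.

3.656

log2(16660/11998) = 0.474  (AT2G73049)
log2(43.39/32.10) = 0.435  (AT3G16231)
log2(1608/4748) = -1.562  (AT1G46654)
log2(60334/9141) = 2.723  (AT3G57210)
log2(686.8/63.10) = 3.444  (AT5G73268)
log2(270812/21484) = 3.656  (AT3G59069)
log2(347.9/50.87) = 2.774  (AT3G02017)
log2(33926/30564) = 0.151  (AT5G61991)
The largest magnitude belongs to AT3G59069.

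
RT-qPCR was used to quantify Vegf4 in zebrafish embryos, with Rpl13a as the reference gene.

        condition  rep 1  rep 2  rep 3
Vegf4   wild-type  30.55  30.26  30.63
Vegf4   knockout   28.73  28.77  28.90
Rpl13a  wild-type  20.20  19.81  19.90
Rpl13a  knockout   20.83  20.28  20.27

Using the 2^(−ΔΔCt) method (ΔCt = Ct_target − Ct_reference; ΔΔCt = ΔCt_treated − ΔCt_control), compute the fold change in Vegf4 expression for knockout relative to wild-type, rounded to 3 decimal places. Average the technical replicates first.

4.500

Mean Ct: Vegf4 wild-type 30.480; Vegf4 knockout 28.800; Rpl13a wild-type 19.970; Rpl13a knockout 20.460
ΔCt(wild-type) = 30.480 − 19.970 = 10.510
ΔCt(knockout) = 28.800 − 20.460 = 8.340
ΔΔCt = 8.340 − 10.510 = -2.170
Fold change = 2^(−(-2.170)) = 2^2.170 = 4.5002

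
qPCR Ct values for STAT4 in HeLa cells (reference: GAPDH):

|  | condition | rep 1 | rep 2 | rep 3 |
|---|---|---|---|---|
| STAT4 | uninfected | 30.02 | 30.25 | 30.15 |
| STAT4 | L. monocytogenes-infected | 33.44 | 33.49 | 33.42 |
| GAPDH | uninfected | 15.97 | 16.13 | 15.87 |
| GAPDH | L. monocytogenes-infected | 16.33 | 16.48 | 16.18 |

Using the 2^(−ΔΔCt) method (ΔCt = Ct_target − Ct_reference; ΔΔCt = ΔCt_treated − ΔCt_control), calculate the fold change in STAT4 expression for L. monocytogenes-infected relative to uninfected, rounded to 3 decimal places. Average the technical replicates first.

0.128

Mean Ct: STAT4 uninfected 30.140; STAT4 L. monocytogenes-infected 33.450; GAPDH uninfected 15.990; GAPDH L. monocytogenes-infected 16.330
ΔCt(uninfected) = 30.140 − 15.990 = 14.150
ΔCt(L. monocytogenes-infected) = 33.450 − 16.330 = 17.120
ΔΔCt = 17.120 − 14.150 = 2.970
Fold change = 2^(−2.970) = 0.1276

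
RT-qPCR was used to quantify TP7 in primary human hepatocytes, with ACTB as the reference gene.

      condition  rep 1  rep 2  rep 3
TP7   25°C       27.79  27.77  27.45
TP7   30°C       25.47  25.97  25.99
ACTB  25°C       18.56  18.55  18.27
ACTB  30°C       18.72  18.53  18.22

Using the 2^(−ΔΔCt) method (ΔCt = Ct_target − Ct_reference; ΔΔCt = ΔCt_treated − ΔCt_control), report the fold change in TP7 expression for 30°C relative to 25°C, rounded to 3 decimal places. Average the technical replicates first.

Mean Ct: TP7 25°C 27.670; TP7 30°C 25.810; ACTB 25°C 18.460; ACTB 30°C 18.490
ΔCt(25°C) = 27.670 − 18.460 = 9.210
ΔCt(30°C) = 25.810 − 18.490 = 7.320
ΔΔCt = 7.320 − 9.210 = -1.890
Fold change = 2^(−(-1.890)) = 2^1.890 = 3.7064

3.706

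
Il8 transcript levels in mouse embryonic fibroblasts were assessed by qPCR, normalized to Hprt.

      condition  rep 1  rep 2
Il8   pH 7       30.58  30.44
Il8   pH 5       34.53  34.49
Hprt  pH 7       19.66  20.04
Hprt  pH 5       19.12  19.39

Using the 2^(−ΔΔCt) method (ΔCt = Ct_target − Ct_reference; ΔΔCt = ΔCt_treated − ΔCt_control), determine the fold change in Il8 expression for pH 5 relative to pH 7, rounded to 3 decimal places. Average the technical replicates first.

0.041

Mean Ct: Il8 pH 7 30.510; Il8 pH 5 34.510; Hprt pH 7 19.850; Hprt pH 5 19.255
ΔCt(pH 7) = 30.510 − 19.850 = 10.660
ΔCt(pH 5) = 34.510 − 19.255 = 15.255
ΔΔCt = 15.255 − 10.660 = 4.595
Fold change = 2^(−4.595) = 0.0414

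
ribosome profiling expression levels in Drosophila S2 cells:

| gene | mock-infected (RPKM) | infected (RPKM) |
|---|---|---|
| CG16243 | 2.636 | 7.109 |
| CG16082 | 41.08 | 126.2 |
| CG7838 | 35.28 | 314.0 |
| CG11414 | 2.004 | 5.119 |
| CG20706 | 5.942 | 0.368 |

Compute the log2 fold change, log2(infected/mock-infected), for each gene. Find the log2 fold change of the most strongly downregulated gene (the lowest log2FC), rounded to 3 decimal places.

-4.013

log2(7.109/2.636) = 1.431  (CG16243)
log2(126.2/41.08) = 1.619  (CG16082)
log2(314.0/35.28) = 3.154  (CG7838)
log2(5.119/2.004) = 1.353  (CG11414)
log2(0.368/5.942) = -4.013  (CG20706)
CG20706 is most strongly downregulated.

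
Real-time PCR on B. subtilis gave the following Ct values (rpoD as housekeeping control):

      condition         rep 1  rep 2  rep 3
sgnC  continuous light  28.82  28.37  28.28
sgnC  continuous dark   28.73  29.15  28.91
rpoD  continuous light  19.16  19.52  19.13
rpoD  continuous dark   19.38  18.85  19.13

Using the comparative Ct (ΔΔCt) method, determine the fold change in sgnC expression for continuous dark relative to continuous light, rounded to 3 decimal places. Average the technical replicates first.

Mean Ct: sgnC continuous light 28.490; sgnC continuous dark 28.930; rpoD continuous light 19.270; rpoD continuous dark 19.120
ΔCt(continuous light) = 28.490 − 19.270 = 9.220
ΔCt(continuous dark) = 28.930 − 19.120 = 9.810
ΔΔCt = 9.810 − 9.220 = 0.590
Fold change = 2^(−0.590) = 0.6643

0.664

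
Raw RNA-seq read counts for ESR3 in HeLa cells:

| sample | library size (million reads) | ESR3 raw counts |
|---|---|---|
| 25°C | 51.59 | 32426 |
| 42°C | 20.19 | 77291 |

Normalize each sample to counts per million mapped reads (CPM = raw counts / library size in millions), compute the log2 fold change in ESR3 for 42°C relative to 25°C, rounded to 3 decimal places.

CPM(25°C) = 32426 / 51.59 = 628.5327
CPM(42°C) = 77291 / 20.19 = 3828.1823
Fold change = 3828.1823 / 628.5327 = 6.09067
log2(6.09067) = 2.6066

2.607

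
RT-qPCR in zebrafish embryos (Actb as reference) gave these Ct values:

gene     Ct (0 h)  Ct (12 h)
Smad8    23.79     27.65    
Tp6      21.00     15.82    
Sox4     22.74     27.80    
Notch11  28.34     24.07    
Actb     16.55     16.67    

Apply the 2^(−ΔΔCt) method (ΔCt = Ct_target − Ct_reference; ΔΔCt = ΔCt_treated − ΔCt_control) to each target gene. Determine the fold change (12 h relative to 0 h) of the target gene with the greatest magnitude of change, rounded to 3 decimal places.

39.397

Smad8: ΔΔCt = (27.65−16.67) − (23.79−16.55) = 10.98 − 7.24 = 3.74; fold change = 2^-3.74 = 0.075
Tp6: ΔΔCt = (15.82−16.67) − (21.00−16.55) = -0.85 − 4.45 = -5.30; fold change = 2^5.30 = 39.397
Sox4: ΔΔCt = (27.80−16.67) − (22.74−16.55) = 11.13 − 6.19 = 4.94; fold change = 2^-4.94 = 0.033
Notch11: ΔΔCt = (24.07−16.67) − (28.34−16.55) = 7.40 − 11.79 = -4.39; fold change = 2^4.39 = 20.966
Tp6 has the largest |ΔΔCt| = 5.30.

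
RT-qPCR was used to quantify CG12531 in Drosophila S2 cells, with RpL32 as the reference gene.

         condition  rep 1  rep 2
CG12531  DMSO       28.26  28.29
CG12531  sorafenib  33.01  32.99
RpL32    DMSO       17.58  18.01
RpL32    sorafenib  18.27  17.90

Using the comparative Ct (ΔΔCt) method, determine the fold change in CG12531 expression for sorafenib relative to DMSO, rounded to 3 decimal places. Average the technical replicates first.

Mean Ct: CG12531 DMSO 28.275; CG12531 sorafenib 33.000; RpL32 DMSO 17.795; RpL32 sorafenib 18.085
ΔCt(DMSO) = 28.275 − 17.795 = 10.480
ΔCt(sorafenib) = 33.000 − 18.085 = 14.915
ΔΔCt = 14.915 − 10.480 = 4.435
Fold change = 2^(−4.435) = 0.0462

0.046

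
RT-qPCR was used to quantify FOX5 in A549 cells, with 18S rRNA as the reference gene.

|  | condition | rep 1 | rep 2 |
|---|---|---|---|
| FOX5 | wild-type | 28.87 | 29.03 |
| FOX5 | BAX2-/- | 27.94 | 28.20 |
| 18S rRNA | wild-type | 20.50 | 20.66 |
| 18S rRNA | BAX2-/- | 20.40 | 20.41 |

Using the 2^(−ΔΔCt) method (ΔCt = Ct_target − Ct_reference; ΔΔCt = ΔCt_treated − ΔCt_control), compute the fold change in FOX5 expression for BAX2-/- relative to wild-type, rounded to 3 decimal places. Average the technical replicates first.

1.630

Mean Ct: FOX5 wild-type 28.950; FOX5 BAX2-/- 28.070; 18S rRNA wild-type 20.580; 18S rRNA BAX2-/- 20.405
ΔCt(wild-type) = 28.950 − 20.580 = 8.370
ΔCt(BAX2-/-) = 28.070 − 20.405 = 7.665
ΔΔCt = 7.665 − 8.370 = -0.705
Fold change = 2^(−(-0.705)) = 2^0.705 = 1.6301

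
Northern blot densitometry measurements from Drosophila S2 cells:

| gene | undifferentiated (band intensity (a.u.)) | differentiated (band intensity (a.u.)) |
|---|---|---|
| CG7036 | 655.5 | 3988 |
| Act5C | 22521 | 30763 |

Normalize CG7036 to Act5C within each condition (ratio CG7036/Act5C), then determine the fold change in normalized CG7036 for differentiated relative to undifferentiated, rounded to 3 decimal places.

4.454

CG7036/Act5C (undifferentiated) = 655.5 / 22521 = 0.029106
CG7036/Act5C (differentiated) = 3988 / 30763 = 0.12964
Fold change = 0.12964 / 0.029106 = 4.4539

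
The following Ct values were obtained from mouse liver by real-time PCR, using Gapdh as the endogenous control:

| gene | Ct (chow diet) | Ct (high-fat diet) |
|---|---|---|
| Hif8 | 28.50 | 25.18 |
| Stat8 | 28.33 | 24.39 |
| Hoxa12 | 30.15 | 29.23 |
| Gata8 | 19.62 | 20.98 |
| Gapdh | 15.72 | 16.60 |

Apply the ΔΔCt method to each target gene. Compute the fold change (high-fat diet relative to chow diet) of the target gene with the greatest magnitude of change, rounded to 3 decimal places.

Hif8: ΔΔCt = (25.18−16.60) − (28.50−15.72) = 8.58 − 12.78 = -4.20; fold change = 2^4.20 = 18.379
Stat8: ΔΔCt = (24.39−16.60) − (28.33−15.72) = 7.79 − 12.61 = -4.82; fold change = 2^4.82 = 28.246
Hoxa12: ΔΔCt = (29.23−16.60) − (30.15−15.72) = 12.63 − 14.43 = -1.80; fold change = 2^1.80 = 3.482
Gata8: ΔΔCt = (20.98−16.60) − (19.62−15.72) = 4.38 − 3.90 = 0.48; fold change = 2^-0.48 = 0.717
Stat8 has the largest |ΔΔCt| = 4.82.

28.246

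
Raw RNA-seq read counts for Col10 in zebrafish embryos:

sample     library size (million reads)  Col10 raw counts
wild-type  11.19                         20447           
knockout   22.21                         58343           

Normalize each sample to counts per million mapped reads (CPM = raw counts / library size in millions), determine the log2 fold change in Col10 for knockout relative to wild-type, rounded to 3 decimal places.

0.524

CPM(wild-type) = 20447 / 11.19 = 1827.2565
CPM(knockout) = 58343 / 22.21 = 2626.8798
Fold change = 2626.8798 / 1827.2565 = 1.43761
log2(1.43761) = 0.5237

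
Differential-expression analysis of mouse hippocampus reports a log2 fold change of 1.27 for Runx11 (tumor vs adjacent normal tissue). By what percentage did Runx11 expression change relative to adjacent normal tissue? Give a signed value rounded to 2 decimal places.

Fold change = 2^(1.27) = 2.4116
Percent change = (FC − 1) × 100% = (2.4116 − 1) × 100 = 141.16%

141.16%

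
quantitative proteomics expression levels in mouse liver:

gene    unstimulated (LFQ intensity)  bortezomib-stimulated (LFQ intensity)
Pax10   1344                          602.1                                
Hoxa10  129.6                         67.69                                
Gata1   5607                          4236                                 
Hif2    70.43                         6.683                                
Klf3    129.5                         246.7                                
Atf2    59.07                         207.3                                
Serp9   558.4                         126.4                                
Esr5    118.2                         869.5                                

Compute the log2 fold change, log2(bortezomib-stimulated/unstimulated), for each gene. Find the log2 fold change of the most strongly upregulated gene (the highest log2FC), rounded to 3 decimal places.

2.879

log2(602.1/1344) = -1.158  (Pax10)
log2(67.69/129.6) = -0.937  (Hoxa10)
log2(4236/5607) = -0.405  (Gata1)
log2(6.683/70.43) = -3.398  (Hif2)
log2(246.7/129.5) = 0.930  (Klf3)
log2(207.3/59.07) = 1.811  (Atf2)
log2(126.4/558.4) = -2.143  (Serp9)
log2(869.5/118.2) = 2.879  (Esr5)
Esr5 is most strongly upregulated.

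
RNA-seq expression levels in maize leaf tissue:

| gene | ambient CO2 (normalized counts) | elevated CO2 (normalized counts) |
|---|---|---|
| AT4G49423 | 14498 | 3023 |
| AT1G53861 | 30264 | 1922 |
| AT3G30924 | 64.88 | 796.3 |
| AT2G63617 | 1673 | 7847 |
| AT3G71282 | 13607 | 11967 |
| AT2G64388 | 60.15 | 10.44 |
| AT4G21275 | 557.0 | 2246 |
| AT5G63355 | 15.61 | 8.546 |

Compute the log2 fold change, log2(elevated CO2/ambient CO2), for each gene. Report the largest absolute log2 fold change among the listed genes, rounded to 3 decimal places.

3.977

log2(3023/14498) = -2.262  (AT4G49423)
log2(1922/30264) = -3.977  (AT1G53861)
log2(796.3/64.88) = 3.617  (AT3G30924)
log2(7847/1673) = 2.230  (AT2G63617)
log2(11967/13607) = -0.185  (AT3G71282)
log2(10.44/60.15) = -2.526  (AT2G64388)
log2(2246/557.0) = 2.012  (AT4G21275)
log2(8.546/15.61) = -0.869  (AT5G63355)
The largest magnitude belongs to AT1G53861.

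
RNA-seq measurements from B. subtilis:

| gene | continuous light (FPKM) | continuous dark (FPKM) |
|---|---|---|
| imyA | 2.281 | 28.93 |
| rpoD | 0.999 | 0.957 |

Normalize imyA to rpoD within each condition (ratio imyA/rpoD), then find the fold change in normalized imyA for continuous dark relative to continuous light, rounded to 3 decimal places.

13.240

imyA/rpoD (continuous light) = 2.281 / 0.999 = 2.2833
imyA/rpoD (continuous dark) = 28.93 / 0.957 = 30.23
Fold change = 30.23 / 2.2833 = 13.2397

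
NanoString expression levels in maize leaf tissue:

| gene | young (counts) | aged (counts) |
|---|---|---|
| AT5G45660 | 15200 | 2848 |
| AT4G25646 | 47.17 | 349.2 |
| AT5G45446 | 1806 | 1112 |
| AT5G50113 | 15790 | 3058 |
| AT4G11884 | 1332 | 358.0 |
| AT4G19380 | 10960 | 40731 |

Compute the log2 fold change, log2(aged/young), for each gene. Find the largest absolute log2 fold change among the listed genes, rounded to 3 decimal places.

log2(2848/15200) = -2.416  (AT5G45660)
log2(349.2/47.17) = 2.888  (AT4G25646)
log2(1112/1806) = -0.700  (AT5G45446)
log2(3058/15790) = -2.368  (AT5G50113)
log2(358.0/1332) = -1.896  (AT4G11884)
log2(40731/10960) = 1.894  (AT4G19380)
The largest magnitude belongs to AT4G25646.

2.888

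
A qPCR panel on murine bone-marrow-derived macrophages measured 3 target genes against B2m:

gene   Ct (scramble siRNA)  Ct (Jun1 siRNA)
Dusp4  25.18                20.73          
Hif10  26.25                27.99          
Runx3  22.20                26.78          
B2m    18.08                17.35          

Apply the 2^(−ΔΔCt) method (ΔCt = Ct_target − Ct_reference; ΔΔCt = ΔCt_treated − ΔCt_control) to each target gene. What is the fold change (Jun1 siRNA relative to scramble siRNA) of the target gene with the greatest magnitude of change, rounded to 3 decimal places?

Dusp4: ΔΔCt = (20.73−17.35) − (25.18−18.08) = 3.38 − 7.10 = -3.72; fold change = 2^3.72 = 13.177
Hif10: ΔΔCt = (27.99−17.35) − (26.25−18.08) = 10.64 − 8.17 = 2.47; fold change = 2^-2.47 = 0.180
Runx3: ΔΔCt = (26.78−17.35) − (22.20−18.08) = 9.43 − 4.12 = 5.31; fold change = 2^-5.31 = 0.025
Runx3 has the largest |ΔΔCt| = 5.31.

0.025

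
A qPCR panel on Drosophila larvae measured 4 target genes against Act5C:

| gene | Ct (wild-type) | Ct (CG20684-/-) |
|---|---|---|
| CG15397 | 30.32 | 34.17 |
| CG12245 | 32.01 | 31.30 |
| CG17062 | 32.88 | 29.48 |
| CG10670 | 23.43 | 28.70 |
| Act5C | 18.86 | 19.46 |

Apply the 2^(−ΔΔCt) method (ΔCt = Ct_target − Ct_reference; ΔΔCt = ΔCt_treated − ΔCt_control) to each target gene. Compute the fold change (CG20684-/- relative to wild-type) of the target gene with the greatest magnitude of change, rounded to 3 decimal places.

0.039

CG15397: ΔΔCt = (34.17−19.46) − (30.32−18.86) = 14.71 − 11.46 = 3.25; fold change = 2^-3.25 = 0.105
CG12245: ΔΔCt = (31.30−19.46) − (32.01−18.86) = 11.84 − 13.15 = -1.31; fold change = 2^1.31 = 2.479
CG17062: ΔΔCt = (29.48−19.46) − (32.88−18.86) = 10.02 − 14.02 = -4.00; fold change = 2^4.00 = 16.000
CG10670: ΔΔCt = (28.70−19.46) − (23.43−18.86) = 9.24 − 4.57 = 4.67; fold change = 2^-4.67 = 0.039
CG10670 has the largest |ΔΔCt| = 4.67.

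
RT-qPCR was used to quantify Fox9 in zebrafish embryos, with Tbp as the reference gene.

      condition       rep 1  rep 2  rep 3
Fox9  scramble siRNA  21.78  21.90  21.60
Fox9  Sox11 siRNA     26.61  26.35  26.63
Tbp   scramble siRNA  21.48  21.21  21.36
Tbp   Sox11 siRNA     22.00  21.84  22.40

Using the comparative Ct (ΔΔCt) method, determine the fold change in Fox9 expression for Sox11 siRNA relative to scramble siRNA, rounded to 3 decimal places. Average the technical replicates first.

Mean Ct: Fox9 scramble siRNA 21.760; Fox9 Sox11 siRNA 26.530; Tbp scramble siRNA 21.350; Tbp Sox11 siRNA 22.080
ΔCt(scramble siRNA) = 21.760 − 21.350 = 0.410
ΔCt(Sox11 siRNA) = 26.530 − 22.080 = 4.450
ΔΔCt = 4.450 − 0.410 = 4.040
Fold change = 2^(−4.040) = 0.0608

0.061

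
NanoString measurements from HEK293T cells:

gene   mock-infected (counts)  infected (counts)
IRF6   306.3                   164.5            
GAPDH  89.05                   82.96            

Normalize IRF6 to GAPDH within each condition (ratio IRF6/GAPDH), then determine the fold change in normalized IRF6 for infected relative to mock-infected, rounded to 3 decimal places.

0.576

IRF6/GAPDH (mock-infected) = 306.3 / 89.05 = 3.4396
IRF6/GAPDH (infected) = 164.5 / 82.96 = 1.9829
Fold change = 1.9829 / 3.4396 = 0.5765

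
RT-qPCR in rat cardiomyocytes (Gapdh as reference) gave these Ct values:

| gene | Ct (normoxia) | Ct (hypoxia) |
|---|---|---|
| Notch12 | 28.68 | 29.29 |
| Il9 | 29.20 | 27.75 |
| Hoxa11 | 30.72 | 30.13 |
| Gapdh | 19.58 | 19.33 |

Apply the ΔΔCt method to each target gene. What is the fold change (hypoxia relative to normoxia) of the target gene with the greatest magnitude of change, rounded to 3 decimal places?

Notch12: ΔΔCt = (29.29−19.33) − (28.68−19.58) = 9.96 − 9.10 = 0.86; fold change = 2^-0.86 = 0.551
Il9: ΔΔCt = (27.75−19.33) − (29.20−19.58) = 8.42 − 9.62 = -1.20; fold change = 2^1.20 = 2.297
Hoxa11: ΔΔCt = (30.13−19.33) − (30.72−19.58) = 10.80 − 11.14 = -0.34; fold change = 2^0.34 = 1.266
Il9 has the largest |ΔΔCt| = 1.20.

2.297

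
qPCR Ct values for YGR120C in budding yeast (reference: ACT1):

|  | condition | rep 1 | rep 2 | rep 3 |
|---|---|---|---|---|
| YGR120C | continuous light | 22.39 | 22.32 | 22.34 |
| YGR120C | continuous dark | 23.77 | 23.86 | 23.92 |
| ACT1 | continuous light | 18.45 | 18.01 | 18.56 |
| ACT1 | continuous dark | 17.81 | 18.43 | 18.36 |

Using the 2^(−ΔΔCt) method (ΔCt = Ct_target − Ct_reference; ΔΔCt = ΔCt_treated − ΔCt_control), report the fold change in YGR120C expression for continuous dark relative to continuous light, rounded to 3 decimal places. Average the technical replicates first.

0.321

Mean Ct: YGR120C continuous light 22.350; YGR120C continuous dark 23.850; ACT1 continuous light 18.340; ACT1 continuous dark 18.200
ΔCt(continuous light) = 22.350 − 18.340 = 4.010
ΔCt(continuous dark) = 23.850 − 18.200 = 5.650
ΔΔCt = 5.650 − 4.010 = 1.640
Fold change = 2^(−1.640) = 0.3209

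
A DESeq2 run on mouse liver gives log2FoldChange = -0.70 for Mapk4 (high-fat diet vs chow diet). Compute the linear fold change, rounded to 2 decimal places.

0.62

Fold change = 2^(-0.70) = 0.616
That is, Mapk4 drops to 61.6% of the chow diet level.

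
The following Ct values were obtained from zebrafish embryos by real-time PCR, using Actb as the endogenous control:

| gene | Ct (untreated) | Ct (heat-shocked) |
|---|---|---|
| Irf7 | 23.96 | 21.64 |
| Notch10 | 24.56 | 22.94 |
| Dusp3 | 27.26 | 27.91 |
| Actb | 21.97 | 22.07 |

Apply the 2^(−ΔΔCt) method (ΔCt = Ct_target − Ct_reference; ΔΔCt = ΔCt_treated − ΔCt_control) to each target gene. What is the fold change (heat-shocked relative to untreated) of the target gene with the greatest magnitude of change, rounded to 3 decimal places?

Irf7: ΔΔCt = (21.64−22.07) − (23.96−21.97) = -0.43 − 1.99 = -2.42; fold change = 2^2.42 = 5.352
Notch10: ΔΔCt = (22.94−22.07) − (24.56−21.97) = 0.87 − 2.59 = -1.72; fold change = 2^1.72 = 3.294
Dusp3: ΔΔCt = (27.91−22.07) − (27.26−21.97) = 5.84 − 5.29 = 0.55; fold change = 2^-0.55 = 0.683
Irf7 has the largest |ΔΔCt| = 2.42.

5.352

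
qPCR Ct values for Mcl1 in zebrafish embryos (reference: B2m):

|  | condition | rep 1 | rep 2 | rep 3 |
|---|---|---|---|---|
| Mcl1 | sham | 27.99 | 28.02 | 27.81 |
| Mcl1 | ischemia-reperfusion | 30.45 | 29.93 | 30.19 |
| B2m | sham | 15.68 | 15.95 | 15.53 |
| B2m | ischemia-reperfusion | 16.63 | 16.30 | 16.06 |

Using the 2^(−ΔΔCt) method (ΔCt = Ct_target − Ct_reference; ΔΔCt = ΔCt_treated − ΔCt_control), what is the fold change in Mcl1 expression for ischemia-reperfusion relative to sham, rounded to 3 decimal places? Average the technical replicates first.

Mean Ct: Mcl1 sham 27.940; Mcl1 ischemia-reperfusion 30.190; B2m sham 15.720; B2m ischemia-reperfusion 16.330
ΔCt(sham) = 27.940 − 15.720 = 12.220
ΔCt(ischemia-reperfusion) = 30.190 − 16.330 = 13.860
ΔΔCt = 13.860 − 12.220 = 1.640
Fold change = 2^(−1.640) = 0.3209

0.321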